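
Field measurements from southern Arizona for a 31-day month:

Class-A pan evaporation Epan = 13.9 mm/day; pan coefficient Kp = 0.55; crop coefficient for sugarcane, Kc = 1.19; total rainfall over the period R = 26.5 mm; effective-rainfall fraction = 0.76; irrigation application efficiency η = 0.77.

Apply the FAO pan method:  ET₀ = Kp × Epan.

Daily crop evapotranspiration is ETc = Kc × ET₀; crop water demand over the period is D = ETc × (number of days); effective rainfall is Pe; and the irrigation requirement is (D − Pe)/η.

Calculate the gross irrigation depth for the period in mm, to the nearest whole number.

ET₀ = 0.55 × 13.9 = 7.6450 mm/d
ETc = Kc × ET₀ = 1.19 × 7.6450 = 9.0976 mm/d
Crop demand D = ETc × 31 d = 9.0976 × 31 = 282.026 mm
Pe = 0.76 × 26.5 = 20.140 mm
D − Pe = 282.026 − 20.140 = 261.886 mm
Gross irrigation = 261.886 / 0.77 = 340.112 mm

340 mm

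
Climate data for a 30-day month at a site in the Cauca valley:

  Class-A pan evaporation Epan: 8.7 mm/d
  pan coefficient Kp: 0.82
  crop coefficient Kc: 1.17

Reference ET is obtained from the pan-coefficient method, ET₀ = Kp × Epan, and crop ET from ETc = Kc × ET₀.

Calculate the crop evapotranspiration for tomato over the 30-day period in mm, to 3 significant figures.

ET₀ = 0.82 × 8.7 = 7.1340 mm/d
ETc = Kc × ET₀ = 1.17 × 7.1340 = 8.3468 mm/d
Over 30 days: 8.3468 × 30 = 250.404 mm

250 mm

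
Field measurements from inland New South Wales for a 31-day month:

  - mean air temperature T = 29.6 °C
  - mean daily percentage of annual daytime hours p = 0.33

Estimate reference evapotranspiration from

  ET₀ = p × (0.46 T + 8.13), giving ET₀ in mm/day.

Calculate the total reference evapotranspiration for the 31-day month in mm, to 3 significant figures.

ET₀ = 0.33 × (0.46 × 29.6 + 8.13) = 0.33 × 21.746 = 7.1762 mm/d
Monthly total = 7.1762 × 31 = 222.462 mm

222 mm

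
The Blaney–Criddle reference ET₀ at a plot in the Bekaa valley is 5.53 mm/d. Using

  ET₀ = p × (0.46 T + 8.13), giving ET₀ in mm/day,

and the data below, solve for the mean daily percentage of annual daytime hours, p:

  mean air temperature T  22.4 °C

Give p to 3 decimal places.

0.300

p = ET₀ / (0.46 T + 8.13) = 5.53 / (0.46 × 22.4 + 8.13) = 5.53 / 18.434 = 0.3000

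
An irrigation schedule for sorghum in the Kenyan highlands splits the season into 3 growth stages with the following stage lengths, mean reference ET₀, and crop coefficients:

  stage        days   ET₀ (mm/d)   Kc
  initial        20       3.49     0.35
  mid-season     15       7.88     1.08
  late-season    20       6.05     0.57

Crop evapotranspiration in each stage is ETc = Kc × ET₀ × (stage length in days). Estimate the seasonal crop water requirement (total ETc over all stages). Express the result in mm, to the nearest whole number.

221 mm

initial: 0.35 × 3.49 × 20 = 24.43 mm
mid-season: 1.08 × 7.88 × 15 = 127.66 mm
late-season: 0.57 × 6.05 × 20 = 68.97 mm
Seasonal total = 221.06 mm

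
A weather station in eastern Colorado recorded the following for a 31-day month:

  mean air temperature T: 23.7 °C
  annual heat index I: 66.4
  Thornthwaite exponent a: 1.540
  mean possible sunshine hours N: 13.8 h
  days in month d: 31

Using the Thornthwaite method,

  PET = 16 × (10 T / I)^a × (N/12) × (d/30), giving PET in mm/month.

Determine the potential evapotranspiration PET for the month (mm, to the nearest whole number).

135 mm

10T/I = 10 × 23.7 / 66.4 = 3.5693
(10T/I)^a = 3.5693^1.540 = 7.0954
Uncorrected PET = 16 × 7.0954 = 113.526 mm
Correction = (N/12)(d/30) = (13.8/12)(31/30) = 1.1883
PET = 113.526 × 1.1883 = 134.903 mm/month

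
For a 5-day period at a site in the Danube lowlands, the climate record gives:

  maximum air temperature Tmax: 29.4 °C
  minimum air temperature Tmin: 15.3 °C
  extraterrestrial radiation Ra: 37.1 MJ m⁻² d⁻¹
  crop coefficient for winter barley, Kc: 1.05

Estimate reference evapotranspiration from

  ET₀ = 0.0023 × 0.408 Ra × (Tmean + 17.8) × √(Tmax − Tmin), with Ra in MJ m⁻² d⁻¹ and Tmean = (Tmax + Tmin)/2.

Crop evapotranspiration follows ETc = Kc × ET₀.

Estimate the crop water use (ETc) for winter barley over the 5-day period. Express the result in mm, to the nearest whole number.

28 mm

Tmean = (29.4 + 15.3)/2 = 22.35 °C
0.408 Ra = 0.408 × 37.1 = 15.1368 mm/d equivalent
ET₀ = 0.0023 × 15.1368 × (22.35 + 17.8) × √14.1 = 0.0023 × 15.1368 × 40.15 × 3.7550 = 5.2488 mm/d
ETc = Kc × ET₀ = 1.05 × 5.2488 = 5.5112 mm/d
Over 5 days: 5.5112 × 5 = 27.556 mm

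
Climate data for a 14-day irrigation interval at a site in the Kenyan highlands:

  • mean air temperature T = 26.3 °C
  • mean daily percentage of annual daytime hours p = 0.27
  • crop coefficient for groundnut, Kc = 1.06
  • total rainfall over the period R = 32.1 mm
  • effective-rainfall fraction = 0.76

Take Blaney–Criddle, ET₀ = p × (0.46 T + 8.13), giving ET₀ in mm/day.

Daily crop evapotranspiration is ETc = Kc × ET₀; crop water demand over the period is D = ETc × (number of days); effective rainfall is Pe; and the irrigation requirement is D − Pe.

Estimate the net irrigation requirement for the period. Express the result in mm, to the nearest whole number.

57 mm

ET₀ = 0.27 × (0.46 × 26.3 + 8.13) = 0.27 × 20.228 = 5.4616 mm/d
ETc = Kc × ET₀ = 1.06 × 5.4616 = 5.7893 mm/d
Crop demand D = ETc × 14 d = 5.7893 × 14 = 81.050 mm
Pe = 0.76 × 32.1 = 24.396 mm
D − Pe = 81.050 − 24.396 = 56.654 mm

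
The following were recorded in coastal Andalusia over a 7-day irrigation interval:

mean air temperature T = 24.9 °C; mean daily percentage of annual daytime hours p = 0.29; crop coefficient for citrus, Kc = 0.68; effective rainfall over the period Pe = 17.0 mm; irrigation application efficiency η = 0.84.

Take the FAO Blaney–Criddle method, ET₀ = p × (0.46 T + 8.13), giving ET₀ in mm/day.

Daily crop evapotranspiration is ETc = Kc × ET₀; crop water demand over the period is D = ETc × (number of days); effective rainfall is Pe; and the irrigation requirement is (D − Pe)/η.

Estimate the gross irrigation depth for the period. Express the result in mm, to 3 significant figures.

ET₀ = 0.29 × (0.46 × 24.9 + 8.13) = 0.29 × 19.584 = 5.6794 mm/d
ETc = Kc × ET₀ = 0.68 × 5.6794 = 3.8620 mm/d
Crop demand D = ETc × 7 d = 3.8620 × 7 = 27.034 mm
D − Pe = 27.034 − 17.0 = 10.034 mm
Gross irrigation = 10.034 / 0.84 = 11.945 mm

11.9 mm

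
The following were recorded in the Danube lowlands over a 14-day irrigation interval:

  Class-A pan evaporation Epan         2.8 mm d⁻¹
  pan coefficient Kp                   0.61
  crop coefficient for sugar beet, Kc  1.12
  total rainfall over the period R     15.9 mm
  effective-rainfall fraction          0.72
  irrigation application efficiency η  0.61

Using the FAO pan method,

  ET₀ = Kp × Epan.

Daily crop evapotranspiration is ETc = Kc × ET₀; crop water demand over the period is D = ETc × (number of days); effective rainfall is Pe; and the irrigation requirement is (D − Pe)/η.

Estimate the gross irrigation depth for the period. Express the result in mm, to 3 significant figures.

25.1 mm

ET₀ = 0.61 × 2.8 = 1.7080 mm/d
ETc = Kc × ET₀ = 1.12 × 1.7080 = 1.9130 mm/d
Crop demand D = ETc × 14 d = 1.9130 × 14 = 26.782 mm
Pe = 0.72 × 15.9 = 11.448 mm
D − Pe = 26.782 − 11.448 = 15.334 mm
Gross irrigation = 15.334 / 0.61 = 25.138 mm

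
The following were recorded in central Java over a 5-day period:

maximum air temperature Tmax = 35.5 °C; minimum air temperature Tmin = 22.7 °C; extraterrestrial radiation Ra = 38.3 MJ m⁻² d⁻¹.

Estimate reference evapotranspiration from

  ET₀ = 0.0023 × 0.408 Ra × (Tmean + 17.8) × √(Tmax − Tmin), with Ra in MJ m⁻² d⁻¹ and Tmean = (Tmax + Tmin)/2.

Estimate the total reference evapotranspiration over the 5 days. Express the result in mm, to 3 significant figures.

30.2 mm

Tmean = (35.5 + 22.7)/2 = 29.10 °C
0.408 Ra = 0.408 × 38.3 = 15.6264 mm/d equivalent
ET₀ = 0.0023 × 15.6264 × (29.10 + 17.8) × √12.8 = 0.0023 × 15.6264 × 46.90 × 3.5777 = 6.0306 mm/d
Over 5 days: 6.0306 × 5 = 30.153 mm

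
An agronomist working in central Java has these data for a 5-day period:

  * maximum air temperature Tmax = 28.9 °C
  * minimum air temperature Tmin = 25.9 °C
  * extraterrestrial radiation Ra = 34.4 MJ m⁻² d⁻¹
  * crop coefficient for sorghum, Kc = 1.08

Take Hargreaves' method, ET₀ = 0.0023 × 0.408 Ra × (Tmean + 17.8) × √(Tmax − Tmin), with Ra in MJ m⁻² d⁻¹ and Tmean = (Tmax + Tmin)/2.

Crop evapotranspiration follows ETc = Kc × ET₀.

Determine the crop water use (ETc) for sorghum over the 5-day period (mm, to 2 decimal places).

13.65 mm

Tmean = (28.9 + 25.9)/2 = 27.40 °C
0.408 Ra = 0.408 × 34.4 = 14.0352 mm/d equivalent
ET₀ = 0.0023 × 14.0352 × (27.40 + 17.8) × √3.0 = 0.0023 × 14.0352 × 45.20 × 1.7321 = 2.5273 mm/d
ETc = Kc × ET₀ = 1.08 × 2.5273 = 2.7295 mm/d
Over 5 days: 2.7295 × 5 = 13.648 mm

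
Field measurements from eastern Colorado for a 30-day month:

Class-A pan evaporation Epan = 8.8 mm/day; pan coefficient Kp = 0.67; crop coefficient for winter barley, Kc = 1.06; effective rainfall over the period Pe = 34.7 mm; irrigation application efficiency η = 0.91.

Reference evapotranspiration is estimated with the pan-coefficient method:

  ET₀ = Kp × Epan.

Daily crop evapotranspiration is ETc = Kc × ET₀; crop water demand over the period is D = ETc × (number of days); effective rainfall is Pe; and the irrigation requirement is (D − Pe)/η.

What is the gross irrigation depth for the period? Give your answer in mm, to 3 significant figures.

168 mm

ET₀ = 0.67 × 8.8 = 5.8960 mm/d
ETc = Kc × ET₀ = 1.06 × 5.8960 = 6.2498 mm/d
Crop demand D = ETc × 30 d = 6.2498 × 30 = 187.494 mm
D − Pe = 187.494 − 34.7 = 152.794 mm
Gross irrigation = 152.794 / 0.91 = 167.905 mm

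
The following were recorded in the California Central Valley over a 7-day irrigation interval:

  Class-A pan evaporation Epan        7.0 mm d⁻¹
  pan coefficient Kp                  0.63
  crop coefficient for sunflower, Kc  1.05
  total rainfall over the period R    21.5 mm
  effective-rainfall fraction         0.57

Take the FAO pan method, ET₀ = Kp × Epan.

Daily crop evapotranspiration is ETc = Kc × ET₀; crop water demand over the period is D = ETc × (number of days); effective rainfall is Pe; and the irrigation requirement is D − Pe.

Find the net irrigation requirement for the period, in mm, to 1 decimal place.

20.2 mm

ET₀ = 0.63 × 7.0 = 4.4100 mm/d
ETc = Kc × ET₀ = 1.05 × 4.4100 = 4.6305 mm/d
Crop demand D = ETc × 7 d = 4.6305 × 7 = 32.414 mm
Pe = 0.57 × 21.5 = 12.255 mm
D − Pe = 32.414 − 12.255 = 20.159 mm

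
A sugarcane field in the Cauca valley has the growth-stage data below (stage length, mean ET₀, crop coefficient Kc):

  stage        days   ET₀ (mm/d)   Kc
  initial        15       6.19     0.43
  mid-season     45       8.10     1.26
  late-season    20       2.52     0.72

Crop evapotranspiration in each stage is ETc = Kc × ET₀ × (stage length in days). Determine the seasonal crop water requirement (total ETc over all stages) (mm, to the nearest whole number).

535 mm

initial: 0.43 × 6.19 × 15 = 39.93 mm
mid-season: 1.26 × 8.10 × 45 = 459.27 mm
late-season: 0.72 × 2.52 × 20 = 36.29 mm
Seasonal total = 535.49 mm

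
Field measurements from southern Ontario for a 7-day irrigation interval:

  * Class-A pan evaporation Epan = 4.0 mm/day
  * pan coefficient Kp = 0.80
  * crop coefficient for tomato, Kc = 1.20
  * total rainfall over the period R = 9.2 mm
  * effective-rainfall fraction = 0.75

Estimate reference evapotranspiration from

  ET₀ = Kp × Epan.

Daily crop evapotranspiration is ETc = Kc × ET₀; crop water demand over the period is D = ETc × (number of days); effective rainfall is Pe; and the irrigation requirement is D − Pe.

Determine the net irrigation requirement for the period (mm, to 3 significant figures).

20.0 mm

ET₀ = 0.80 × 4.0 = 3.2000 mm/d
ETc = Kc × ET₀ = 1.20 × 3.2000 = 3.8400 mm/d
Crop demand D = ETc × 7 d = 3.8400 × 7 = 26.880 mm
Pe = 0.75 × 9.2 = 6.900 mm
D − Pe = 26.880 − 6.900 = 19.980 mm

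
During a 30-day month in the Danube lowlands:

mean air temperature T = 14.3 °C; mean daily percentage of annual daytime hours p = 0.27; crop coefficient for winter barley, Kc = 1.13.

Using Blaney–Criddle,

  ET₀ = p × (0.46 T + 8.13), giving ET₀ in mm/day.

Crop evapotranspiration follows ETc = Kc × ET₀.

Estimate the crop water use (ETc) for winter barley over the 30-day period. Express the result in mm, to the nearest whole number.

135 mm

ET₀ = 0.27 × (0.46 × 14.3 + 8.13) = 0.27 × 14.708 = 3.9712 mm/d
ETc = Kc × ET₀ = 1.13 × 3.9712 = 4.4875 mm/d
Over 30 days: 4.4875 × 30 = 134.625 mm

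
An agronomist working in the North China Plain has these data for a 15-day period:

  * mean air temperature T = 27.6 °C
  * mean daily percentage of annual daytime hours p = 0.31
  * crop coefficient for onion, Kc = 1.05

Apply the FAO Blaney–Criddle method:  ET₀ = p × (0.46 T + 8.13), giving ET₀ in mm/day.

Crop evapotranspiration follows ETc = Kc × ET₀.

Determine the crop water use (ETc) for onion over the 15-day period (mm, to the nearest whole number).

102 mm

ET₀ = 0.31 × (0.46 × 27.6 + 8.13) = 0.31 × 20.826 = 6.4561 mm/d
ETc = Kc × ET₀ = 1.05 × 6.4561 = 6.7789 mm/d
Over 15 days: 6.7789 × 15 = 101.684 mm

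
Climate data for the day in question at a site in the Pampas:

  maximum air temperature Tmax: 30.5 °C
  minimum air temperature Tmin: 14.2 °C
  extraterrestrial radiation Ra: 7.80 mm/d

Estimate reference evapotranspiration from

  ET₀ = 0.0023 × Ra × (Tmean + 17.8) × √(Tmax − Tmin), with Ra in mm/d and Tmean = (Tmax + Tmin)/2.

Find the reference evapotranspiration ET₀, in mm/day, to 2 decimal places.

2.91 mm/day

Tmean = (30.5 + 14.2)/2 = 22.35 °C
ET₀ = 0.0023 × 7.80 × (22.35 + 17.8) × √16.3 = 0.0023 × 7.80 × 40.15 × 4.0373 = 2.9080 mm/d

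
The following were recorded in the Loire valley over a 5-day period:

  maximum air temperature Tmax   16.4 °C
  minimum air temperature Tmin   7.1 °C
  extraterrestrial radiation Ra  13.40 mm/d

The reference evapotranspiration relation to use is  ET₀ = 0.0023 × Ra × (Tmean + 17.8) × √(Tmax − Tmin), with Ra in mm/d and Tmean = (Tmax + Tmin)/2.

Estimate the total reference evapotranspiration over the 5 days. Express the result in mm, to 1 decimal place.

Tmean = (16.4 + 7.1)/2 = 11.75 °C
ET₀ = 0.0023 × 13.40 × (11.75 + 17.8) × √9.3 = 0.0023 × 13.40 × 29.55 × 3.0496 = 2.7774 mm/d
Over 5 days: 2.7774 × 5 = 13.887 mm

13.9 mm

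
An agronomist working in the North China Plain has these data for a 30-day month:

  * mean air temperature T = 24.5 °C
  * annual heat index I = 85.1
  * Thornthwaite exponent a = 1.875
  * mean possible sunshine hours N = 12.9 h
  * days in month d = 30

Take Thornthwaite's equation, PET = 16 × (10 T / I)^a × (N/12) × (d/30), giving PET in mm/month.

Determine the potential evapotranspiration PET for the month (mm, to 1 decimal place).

124.9 mm

10T/I = 10 × 24.5 / 85.1 = 2.8790
(10T/I)^a = 2.8790^1.875 = 7.2624
Uncorrected PET = 16 × 7.2624 = 116.198 mm
Correction = (N/12)(d/30) = (12.9/12)(30/30) = 1.0750
PET = 116.198 × 1.0750 = 124.913 mm/month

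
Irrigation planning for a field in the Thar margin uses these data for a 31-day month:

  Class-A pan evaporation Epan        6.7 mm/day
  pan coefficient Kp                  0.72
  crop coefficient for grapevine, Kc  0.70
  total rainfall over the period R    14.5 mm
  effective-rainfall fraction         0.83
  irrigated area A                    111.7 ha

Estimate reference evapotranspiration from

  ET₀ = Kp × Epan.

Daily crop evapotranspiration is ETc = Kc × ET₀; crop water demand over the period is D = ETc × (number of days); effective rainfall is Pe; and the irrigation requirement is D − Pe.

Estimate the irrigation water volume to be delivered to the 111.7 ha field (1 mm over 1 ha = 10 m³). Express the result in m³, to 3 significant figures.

103000 m³

ET₀ = 0.72 × 6.7 = 4.8240 mm/d
ETc = Kc × ET₀ = 0.70 × 4.8240 = 3.3768 mm/d
Crop demand D = ETc × 31 d = 3.3768 × 31 = 104.681 mm
Pe = 0.83 × 14.5 = 12.035 mm
D − Pe = 104.681 − 12.035 = 92.646 mm
Volume = 92.646 mm × 111.7 ha × 10 = 103485.6 m³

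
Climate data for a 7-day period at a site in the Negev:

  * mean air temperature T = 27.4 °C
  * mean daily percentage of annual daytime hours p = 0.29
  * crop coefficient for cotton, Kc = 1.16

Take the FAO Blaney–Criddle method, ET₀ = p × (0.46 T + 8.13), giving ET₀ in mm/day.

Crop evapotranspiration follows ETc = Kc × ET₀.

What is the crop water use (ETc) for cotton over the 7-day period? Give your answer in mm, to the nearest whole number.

ET₀ = 0.29 × (0.46 × 27.4 + 8.13) = 0.29 × 20.734 = 6.0129 mm/d
ETc = Kc × ET₀ = 1.16 × 6.0129 = 6.9750 mm/d
Over 7 days: 6.9750 × 7 = 48.825 mm

49 mm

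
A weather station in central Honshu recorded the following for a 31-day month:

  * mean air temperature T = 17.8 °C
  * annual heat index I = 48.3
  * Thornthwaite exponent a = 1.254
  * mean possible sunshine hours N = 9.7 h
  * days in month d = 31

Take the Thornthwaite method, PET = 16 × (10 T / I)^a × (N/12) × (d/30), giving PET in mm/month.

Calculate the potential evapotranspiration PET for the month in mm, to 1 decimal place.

68.6 mm

10T/I = 10 × 17.8 / 48.3 = 3.6853
(10T/I)^a = 3.6853^1.254 = 5.1328
Uncorrected PET = 16 × 5.1328 = 82.125 mm
Correction = (N/12)(d/30) = (9.7/12)(31/30) = 0.8353
PET = 82.125 × 0.8353 = 68.599 mm/month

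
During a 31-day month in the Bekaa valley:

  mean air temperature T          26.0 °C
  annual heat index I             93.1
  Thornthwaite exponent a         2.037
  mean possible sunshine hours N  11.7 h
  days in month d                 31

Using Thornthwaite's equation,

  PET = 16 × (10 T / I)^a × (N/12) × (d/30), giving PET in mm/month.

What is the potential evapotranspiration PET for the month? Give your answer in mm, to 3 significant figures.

131 mm

10T/I = 10 × 26.0 / 93.1 = 2.7927
(10T/I)^a = 2.7927^2.037 = 8.1012
Uncorrected PET = 16 × 8.1012 = 129.619 mm
Correction = (N/12)(d/30) = (11.7/12)(31/30) = 1.0075
PET = 129.619 × 1.0075 = 130.591 mm/month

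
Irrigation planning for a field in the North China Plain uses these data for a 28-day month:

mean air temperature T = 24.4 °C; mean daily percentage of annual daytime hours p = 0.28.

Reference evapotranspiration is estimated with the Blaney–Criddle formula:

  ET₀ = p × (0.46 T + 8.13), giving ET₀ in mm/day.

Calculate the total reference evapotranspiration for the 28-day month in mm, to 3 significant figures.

ET₀ = 0.28 × (0.46 × 24.4 + 8.13) = 0.28 × 19.354 = 5.4191 mm/d
Monthly total = 5.4191 × 28 = 151.735 mm

152 mm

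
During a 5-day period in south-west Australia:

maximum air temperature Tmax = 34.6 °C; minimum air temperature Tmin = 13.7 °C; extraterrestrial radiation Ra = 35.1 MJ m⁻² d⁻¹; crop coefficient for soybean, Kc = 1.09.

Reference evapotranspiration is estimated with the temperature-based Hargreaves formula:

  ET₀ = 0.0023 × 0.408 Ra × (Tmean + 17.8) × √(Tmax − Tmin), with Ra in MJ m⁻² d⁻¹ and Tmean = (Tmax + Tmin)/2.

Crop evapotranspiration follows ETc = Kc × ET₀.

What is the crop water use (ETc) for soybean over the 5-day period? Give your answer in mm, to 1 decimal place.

34.4 mm

Tmean = (34.6 + 13.7)/2 = 24.15 °C
0.408 Ra = 0.408 × 35.1 = 14.3208 mm/d equivalent
ET₀ = 0.0023 × 14.3208 × (24.15 + 17.8) × √20.9 = 0.0023 × 14.3208 × 41.95 × 4.5717 = 6.3169 mm/d
ETc = Kc × ET₀ = 1.09 × 6.3169 = 6.8854 mm/d
Over 5 days: 6.8854 × 5 = 34.427 mm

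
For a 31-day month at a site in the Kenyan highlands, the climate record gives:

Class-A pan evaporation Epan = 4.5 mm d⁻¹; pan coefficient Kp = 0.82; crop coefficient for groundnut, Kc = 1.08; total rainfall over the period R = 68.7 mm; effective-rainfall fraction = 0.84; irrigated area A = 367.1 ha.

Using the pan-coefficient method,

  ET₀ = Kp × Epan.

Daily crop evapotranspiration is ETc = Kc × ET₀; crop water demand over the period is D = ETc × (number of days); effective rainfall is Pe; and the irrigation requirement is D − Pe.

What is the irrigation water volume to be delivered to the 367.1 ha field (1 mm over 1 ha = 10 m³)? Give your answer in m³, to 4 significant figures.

241700 m³

ET₀ = 0.82 × 4.5 = 3.6900 mm/d
ETc = Kc × ET₀ = 1.08 × 3.6900 = 3.9852 mm/d
Crop demand D = ETc × 31 d = 3.9852 × 31 = 123.541 mm
Pe = 0.84 × 68.7 = 57.708 mm
D − Pe = 123.541 − 57.708 = 65.833 mm
Volume = 65.833 mm × 367.1 ha × 10 = 241672.9 m³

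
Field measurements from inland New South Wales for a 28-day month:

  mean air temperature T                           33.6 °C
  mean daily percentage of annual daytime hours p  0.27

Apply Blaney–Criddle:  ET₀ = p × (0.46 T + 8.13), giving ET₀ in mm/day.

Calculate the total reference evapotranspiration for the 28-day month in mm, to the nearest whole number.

178 mm

ET₀ = 0.27 × (0.46 × 33.6 + 8.13) = 0.27 × 23.586 = 6.3682 mm/d
Monthly total = 6.3682 × 28 = 178.310 mm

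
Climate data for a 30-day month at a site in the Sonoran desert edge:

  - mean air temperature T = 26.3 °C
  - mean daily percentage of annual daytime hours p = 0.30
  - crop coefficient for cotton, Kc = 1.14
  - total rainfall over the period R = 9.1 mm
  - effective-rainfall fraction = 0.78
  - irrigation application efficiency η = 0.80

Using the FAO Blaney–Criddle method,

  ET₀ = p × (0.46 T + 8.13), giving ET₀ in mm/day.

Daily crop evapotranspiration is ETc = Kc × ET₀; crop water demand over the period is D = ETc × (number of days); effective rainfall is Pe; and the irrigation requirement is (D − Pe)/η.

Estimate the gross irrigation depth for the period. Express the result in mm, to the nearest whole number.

ET₀ = 0.30 × (0.46 × 26.3 + 8.13) = 0.30 × 20.228 = 6.0684 mm/d
ETc = Kc × ET₀ = 1.14 × 6.0684 = 6.9180 mm/d
Crop demand D = ETc × 30 d = 6.9180 × 30 = 207.540 mm
Pe = 0.78 × 9.1 = 7.098 mm
D − Pe = 207.540 − 7.098 = 200.442 mm
Gross irrigation = 200.442 / 0.80 = 250.553 mm

251 mm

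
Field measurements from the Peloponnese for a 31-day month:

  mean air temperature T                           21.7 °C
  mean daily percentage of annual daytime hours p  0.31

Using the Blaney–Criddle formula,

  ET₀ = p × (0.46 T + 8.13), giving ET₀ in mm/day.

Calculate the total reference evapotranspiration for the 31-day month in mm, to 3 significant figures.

ET₀ = 0.31 × (0.46 × 21.7 + 8.13) = 0.31 × 18.112 = 5.6147 mm/d
Monthly total = 5.6147 × 31 = 174.056 mm

174 mm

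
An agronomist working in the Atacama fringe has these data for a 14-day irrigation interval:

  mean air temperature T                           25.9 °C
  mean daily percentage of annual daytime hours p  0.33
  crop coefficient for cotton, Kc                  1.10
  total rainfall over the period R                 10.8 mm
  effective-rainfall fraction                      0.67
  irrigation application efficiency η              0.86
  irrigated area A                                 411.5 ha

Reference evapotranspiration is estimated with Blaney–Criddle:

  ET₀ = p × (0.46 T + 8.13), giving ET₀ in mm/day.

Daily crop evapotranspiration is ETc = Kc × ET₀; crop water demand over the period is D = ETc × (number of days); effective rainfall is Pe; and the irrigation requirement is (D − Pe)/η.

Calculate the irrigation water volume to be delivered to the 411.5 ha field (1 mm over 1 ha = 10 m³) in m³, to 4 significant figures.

452800 m³

ET₀ = 0.33 × (0.46 × 25.9 + 8.13) = 0.33 × 20.044 = 6.6145 mm/d
ETc = Kc × ET₀ = 1.10 × 6.6145 = 7.2760 mm/d
Crop demand D = ETc × 14 d = 7.2760 × 14 = 101.864 mm
Pe = 0.67 × 10.8 = 7.236 mm
D − Pe = 101.864 − 7.236 = 94.628 mm
Gross irrigation = 94.628 / 0.86 = 110.033 mm
Volume = 110.033 mm × 411.5 ha × 10 = 452785.8 m³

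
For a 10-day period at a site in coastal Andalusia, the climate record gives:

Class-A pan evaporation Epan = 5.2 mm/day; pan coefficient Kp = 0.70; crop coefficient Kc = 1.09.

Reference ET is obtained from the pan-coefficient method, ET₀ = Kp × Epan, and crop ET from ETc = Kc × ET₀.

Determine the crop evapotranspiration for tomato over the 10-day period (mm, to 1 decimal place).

39.7 mm

ET₀ = 0.70 × 5.2 = 3.6400 mm/d
ETc = Kc × ET₀ = 1.09 × 3.6400 = 3.9676 mm/d
Over 10 days: 3.9676 × 10 = 39.676 mm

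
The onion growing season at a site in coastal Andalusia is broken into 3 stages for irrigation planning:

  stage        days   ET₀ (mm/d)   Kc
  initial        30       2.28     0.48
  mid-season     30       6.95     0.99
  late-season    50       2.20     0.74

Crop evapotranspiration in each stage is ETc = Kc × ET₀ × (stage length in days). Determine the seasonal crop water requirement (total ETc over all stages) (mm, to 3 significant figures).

321 mm

initial: 0.48 × 2.28 × 30 = 32.83 mm
mid-season: 0.99 × 6.95 × 30 = 206.42 mm
late-season: 0.74 × 2.20 × 50 = 81.40 mm
Seasonal total = 320.65 mm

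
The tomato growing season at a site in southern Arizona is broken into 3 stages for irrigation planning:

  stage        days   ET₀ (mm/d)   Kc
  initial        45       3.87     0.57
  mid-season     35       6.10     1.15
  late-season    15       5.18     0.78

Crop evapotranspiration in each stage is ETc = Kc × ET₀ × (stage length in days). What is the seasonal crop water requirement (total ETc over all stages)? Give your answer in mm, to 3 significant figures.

405 mm

initial: 0.57 × 3.87 × 45 = 99.27 mm
mid-season: 1.15 × 6.10 × 35 = 245.53 mm
late-season: 0.78 × 5.18 × 15 = 60.61 mm
Seasonal total = 405.41 mm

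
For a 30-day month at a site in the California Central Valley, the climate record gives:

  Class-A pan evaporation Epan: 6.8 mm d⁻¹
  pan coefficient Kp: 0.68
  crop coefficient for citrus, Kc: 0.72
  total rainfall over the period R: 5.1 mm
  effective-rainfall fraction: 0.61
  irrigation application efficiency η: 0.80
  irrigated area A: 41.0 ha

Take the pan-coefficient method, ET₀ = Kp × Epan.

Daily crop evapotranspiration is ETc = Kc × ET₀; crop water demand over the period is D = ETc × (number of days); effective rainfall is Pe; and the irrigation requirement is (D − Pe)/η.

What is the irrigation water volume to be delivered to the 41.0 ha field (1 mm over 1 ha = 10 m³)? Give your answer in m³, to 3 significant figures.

49600 m³

ET₀ = 0.68 × 6.8 = 4.6240 mm/d
ETc = Kc × ET₀ = 0.72 × 4.6240 = 3.3293 mm/d
Crop demand D = ETc × 30 d = 3.3293 × 30 = 99.879 mm
Pe = 0.61 × 5.1 = 3.111 mm
D − Pe = 99.879 − 3.111 = 96.768 mm
Gross irrigation = 96.768 / 0.80 = 120.960 mm
Volume = 120.960 mm × 41.0 ha × 10 = 49593.6 m³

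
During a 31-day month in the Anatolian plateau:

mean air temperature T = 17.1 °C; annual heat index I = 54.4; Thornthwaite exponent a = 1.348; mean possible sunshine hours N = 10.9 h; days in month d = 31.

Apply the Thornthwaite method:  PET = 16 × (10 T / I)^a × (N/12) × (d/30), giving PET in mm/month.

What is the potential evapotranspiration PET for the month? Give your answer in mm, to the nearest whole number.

10T/I = 10 × 17.1 / 54.4 = 3.1434
(10T/I)^a = 3.1434^1.348 = 4.6827
Uncorrected PET = 16 × 4.6827 = 74.923 mm
Correction = (N/12)(d/30) = (10.9/12)(31/30) = 0.9386
PET = 74.923 × 0.9386 = 70.323 mm/month

70 mm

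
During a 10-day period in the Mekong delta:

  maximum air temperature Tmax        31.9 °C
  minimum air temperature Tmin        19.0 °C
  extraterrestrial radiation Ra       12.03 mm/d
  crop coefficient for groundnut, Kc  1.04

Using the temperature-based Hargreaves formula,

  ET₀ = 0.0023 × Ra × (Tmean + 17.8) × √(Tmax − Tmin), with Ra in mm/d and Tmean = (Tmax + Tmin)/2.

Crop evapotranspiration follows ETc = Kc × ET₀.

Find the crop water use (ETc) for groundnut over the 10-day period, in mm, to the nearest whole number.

45 mm

Tmean = (31.9 + 19.0)/2 = 25.45 °C
ET₀ = 0.0023 × 12.03 × (25.45 + 17.8) × √12.9 = 0.0023 × 12.03 × 43.25 × 3.5917 = 4.2981 mm/d
ETc = Kc × ET₀ = 1.04 × 4.2981 = 4.4700 mm/d
Over 10 days: 4.4700 × 10 = 44.700 mm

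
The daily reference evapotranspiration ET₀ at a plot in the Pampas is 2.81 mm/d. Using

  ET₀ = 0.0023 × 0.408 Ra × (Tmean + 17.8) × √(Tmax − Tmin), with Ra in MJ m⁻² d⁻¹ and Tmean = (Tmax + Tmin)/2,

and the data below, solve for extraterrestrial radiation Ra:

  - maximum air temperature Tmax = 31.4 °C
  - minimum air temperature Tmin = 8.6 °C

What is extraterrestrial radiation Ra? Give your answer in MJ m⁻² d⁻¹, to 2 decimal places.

16.59 MJ m⁻² d⁻¹

Tmean = (31.4+8.6)/2 = 20.00 °C; ΔT = 22.8
Ra = ET₀ / [0.0023 × 0.408 × (Tmean+17.8) × √ΔT]
   = 2.81 / (0.0023 × 0.408 × 37.80 × 4.7749) = 16.591 MJ m⁻² d⁻¹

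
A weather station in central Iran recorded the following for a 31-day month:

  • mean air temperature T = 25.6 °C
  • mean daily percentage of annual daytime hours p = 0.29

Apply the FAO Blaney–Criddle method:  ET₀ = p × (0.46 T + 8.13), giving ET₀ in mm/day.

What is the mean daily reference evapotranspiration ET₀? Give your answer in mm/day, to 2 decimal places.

5.77 mm/day

ET₀ = 0.29 × (0.46 × 25.6 + 8.13) = 0.29 × 19.906 = 5.7727 mm/d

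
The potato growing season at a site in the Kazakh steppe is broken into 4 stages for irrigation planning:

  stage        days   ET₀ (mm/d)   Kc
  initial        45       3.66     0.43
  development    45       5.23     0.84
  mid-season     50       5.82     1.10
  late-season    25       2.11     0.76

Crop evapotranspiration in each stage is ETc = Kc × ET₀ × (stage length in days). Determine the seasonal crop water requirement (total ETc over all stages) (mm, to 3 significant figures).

initial: 0.43 × 3.66 × 45 = 70.82 mm
development: 0.84 × 5.23 × 45 = 197.69 mm
mid-season: 1.10 × 5.82 × 50 = 320.10 mm
late-season: 0.76 × 2.11 × 25 = 40.09 mm
Seasonal total = 628.70 mm

629 mm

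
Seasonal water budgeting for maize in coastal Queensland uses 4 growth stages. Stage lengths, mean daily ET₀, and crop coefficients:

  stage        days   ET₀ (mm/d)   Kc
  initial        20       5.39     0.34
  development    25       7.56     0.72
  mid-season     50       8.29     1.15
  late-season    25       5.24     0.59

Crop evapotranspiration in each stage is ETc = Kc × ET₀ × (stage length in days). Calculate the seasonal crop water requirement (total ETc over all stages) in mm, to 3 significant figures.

727 mm

initial: 0.34 × 5.39 × 20 = 36.65 mm
development: 0.72 × 7.56 × 25 = 136.08 mm
mid-season: 1.15 × 8.29 × 50 = 476.68 mm
late-season: 0.59 × 5.24 × 25 = 77.29 mm
Seasonal total = 726.70 mm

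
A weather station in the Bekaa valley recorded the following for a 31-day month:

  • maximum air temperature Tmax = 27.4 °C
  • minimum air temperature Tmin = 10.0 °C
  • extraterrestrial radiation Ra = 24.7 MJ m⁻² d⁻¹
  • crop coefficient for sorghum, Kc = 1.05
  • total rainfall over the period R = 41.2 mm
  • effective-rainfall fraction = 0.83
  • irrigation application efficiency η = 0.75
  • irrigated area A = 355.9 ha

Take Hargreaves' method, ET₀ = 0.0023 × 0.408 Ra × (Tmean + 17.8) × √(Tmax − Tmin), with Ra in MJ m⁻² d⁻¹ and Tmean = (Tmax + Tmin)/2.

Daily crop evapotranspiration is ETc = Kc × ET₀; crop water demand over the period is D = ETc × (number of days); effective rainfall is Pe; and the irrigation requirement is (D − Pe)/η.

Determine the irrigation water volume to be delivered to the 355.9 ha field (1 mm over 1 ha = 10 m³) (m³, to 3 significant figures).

383000 m³

Tmean = (27.4 + 10.0)/2 = 18.70 °C
0.408 Ra = 0.408 × 24.7 = 10.0776 mm/d equivalent
ET₀ = 0.0023 × 10.0776 × (18.70 + 17.8) × √17.4 = 0.0023 × 10.0776 × 36.50 × 4.1713 = 3.5290 mm/d
ETc = Kc × ET₀ = 1.05 × 3.5290 = 3.7055 mm/d
Crop demand D = ETc × 31 d = 3.7055 × 31 = 114.871 mm
Pe = 0.83 × 41.2 = 34.196 mm
D − Pe = 114.871 − 34.196 = 80.675 mm
Gross irrigation = 80.675 / 0.75 = 107.567 mm
Volume = 107.567 mm × 355.9 ha × 10 = 382831.0 m³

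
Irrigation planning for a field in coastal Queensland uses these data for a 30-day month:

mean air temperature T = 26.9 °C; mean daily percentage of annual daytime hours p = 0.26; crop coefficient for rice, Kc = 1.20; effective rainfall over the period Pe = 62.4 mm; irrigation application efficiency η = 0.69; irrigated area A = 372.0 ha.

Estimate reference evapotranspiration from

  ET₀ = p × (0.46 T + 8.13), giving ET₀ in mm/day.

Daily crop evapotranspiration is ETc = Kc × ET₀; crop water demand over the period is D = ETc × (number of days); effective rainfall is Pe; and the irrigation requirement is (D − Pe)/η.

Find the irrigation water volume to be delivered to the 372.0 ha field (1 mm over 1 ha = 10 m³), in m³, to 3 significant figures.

ET₀ = 0.26 × (0.46 × 26.9 + 8.13) = 0.26 × 20.504 = 5.3310 mm/d
ETc = Kc × ET₀ = 1.20 × 5.3310 = 6.3972 mm/d
Crop demand D = ETc × 30 d = 6.3972 × 30 = 191.916 mm
D − Pe = 191.916 − 62.4 = 129.516 mm
Gross irrigation = 129.516 / 0.69 = 187.704 mm
Volume = 187.704 mm × 372.0 ha × 10 = 698258.9 m³

698000 m³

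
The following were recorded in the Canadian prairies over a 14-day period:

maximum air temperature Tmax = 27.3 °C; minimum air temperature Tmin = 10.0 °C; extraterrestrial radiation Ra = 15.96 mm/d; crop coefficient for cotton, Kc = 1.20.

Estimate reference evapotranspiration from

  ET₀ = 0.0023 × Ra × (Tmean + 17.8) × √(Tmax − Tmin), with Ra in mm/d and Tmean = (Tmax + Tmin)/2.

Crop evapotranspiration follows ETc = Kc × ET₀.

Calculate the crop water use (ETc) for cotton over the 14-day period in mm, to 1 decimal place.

Tmean = (27.3 + 10.0)/2 = 18.65 °C
ET₀ = 0.0023 × 15.96 × (18.65 + 17.8) × √17.3 = 0.0023 × 15.96 × 36.45 × 4.1593 = 5.5652 mm/d
ETc = Kc × ET₀ = 1.20 × 5.5652 = 6.6782 mm/d
Over 14 days: 6.6782 × 14 = 93.495 mm

93.5 mm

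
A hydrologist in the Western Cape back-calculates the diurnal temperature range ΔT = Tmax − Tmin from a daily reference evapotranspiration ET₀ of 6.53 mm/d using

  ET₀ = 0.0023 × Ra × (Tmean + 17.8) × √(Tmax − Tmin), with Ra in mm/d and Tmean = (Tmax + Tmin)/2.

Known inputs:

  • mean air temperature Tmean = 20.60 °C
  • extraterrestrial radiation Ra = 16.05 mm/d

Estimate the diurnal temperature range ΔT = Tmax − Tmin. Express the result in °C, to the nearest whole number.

21 °C

√ΔT = ET₀ / [0.0023 × Ra × (Tmean+17.8)] = 6.53 / (0.0023 × 16.05 × 38.40) = 4.6066
ΔT = 4.6066² = 21.221 °C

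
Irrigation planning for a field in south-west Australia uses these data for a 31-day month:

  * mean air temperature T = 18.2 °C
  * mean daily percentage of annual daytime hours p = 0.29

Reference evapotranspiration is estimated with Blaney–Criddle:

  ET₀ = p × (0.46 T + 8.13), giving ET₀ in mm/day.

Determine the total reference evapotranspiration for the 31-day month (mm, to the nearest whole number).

ET₀ = 0.29 × (0.46 × 18.2 + 8.13) = 0.29 × 16.502 = 4.7856 mm/d
Monthly total = 4.7856 × 31 = 148.354 mm

148 mm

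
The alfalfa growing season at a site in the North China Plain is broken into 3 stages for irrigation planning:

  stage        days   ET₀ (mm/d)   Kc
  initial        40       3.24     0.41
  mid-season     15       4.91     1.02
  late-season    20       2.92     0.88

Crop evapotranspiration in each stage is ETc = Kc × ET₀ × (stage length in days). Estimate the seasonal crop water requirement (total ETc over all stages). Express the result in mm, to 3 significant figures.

180 mm

initial: 0.41 × 3.24 × 40 = 53.14 mm
mid-season: 1.02 × 4.91 × 15 = 75.12 mm
late-season: 0.88 × 2.92 × 20 = 51.39 mm
Seasonal total = 179.65 mm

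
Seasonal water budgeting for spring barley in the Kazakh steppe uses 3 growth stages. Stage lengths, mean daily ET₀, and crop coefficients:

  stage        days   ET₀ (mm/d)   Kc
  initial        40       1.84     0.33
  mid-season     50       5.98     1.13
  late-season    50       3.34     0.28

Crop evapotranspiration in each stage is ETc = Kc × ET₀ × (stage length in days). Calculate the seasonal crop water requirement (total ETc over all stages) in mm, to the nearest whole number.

409 mm

initial: 0.33 × 1.84 × 40 = 24.29 mm
mid-season: 1.13 × 5.98 × 50 = 337.87 mm
late-season: 0.28 × 3.34 × 50 = 46.76 mm
Seasonal total = 408.92 mm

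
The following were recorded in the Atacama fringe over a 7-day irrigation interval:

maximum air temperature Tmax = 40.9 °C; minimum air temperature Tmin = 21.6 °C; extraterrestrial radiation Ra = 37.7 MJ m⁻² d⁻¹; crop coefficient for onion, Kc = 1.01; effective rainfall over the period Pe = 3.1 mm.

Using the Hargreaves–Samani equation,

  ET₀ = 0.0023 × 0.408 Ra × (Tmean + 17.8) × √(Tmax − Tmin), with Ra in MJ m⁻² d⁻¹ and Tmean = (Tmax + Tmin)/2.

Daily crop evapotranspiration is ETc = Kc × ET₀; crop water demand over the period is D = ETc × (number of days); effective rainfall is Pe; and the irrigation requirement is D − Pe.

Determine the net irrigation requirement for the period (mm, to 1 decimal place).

50.8 mm

Tmean = (40.9 + 21.6)/2 = 31.25 °C
0.408 Ra = 0.408 × 37.7 = 15.3816 mm/d equivalent
ET₀ = 0.0023 × 15.3816 × (31.25 + 17.8) × √19.3 = 0.0023 × 15.3816 × 49.05 × 4.3932 = 7.6234 mm/d
ETc = Kc × ET₀ = 1.01 × 7.6234 = 7.6996 mm/d
Crop demand D = ETc × 7 d = 7.6996 × 7 = 53.897 mm
D − Pe = 53.897 − 3.1 = 50.797 mm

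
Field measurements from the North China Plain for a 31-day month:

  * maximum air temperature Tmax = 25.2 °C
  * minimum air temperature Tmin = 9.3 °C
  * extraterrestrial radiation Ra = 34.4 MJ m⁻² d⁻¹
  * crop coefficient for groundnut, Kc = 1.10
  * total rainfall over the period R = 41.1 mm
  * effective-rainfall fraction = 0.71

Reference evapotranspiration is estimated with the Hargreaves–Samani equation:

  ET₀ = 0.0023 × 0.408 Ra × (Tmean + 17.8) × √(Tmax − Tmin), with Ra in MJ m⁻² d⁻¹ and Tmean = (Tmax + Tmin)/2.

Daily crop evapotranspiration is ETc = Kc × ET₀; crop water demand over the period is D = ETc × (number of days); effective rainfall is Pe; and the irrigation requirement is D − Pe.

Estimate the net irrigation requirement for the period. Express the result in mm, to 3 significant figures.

Tmean = (25.2 + 9.3)/2 = 17.25 °C
0.408 Ra = 0.408 × 34.4 = 14.0352 mm/d equivalent
ET₀ = 0.0023 × 14.0352 × (17.25 + 17.8) × √15.9 = 0.0023 × 14.0352 × 35.05 × 3.9875 = 4.5116 mm/d
ETc = Kc × ET₀ = 1.10 × 4.5116 = 4.9628 mm/d
Crop demand D = ETc × 31 d = 4.9628 × 31 = 153.847 mm
Pe = 0.71 × 41.1 = 29.181 mm
D − Pe = 153.847 − 29.181 = 124.666 mm

125 mm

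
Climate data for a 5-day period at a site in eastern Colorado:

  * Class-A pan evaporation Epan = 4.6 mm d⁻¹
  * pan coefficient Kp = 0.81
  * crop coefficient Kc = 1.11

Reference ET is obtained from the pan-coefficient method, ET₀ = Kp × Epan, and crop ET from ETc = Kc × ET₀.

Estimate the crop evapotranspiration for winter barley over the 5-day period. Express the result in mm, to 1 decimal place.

ET₀ = 0.81 × 4.6 = 3.7260 mm/d
ETc = Kc × ET₀ = 1.11 × 3.7260 = 4.1359 mm/d
Over 5 days: 4.1359 × 5 = 20.680 mm

20.7 mm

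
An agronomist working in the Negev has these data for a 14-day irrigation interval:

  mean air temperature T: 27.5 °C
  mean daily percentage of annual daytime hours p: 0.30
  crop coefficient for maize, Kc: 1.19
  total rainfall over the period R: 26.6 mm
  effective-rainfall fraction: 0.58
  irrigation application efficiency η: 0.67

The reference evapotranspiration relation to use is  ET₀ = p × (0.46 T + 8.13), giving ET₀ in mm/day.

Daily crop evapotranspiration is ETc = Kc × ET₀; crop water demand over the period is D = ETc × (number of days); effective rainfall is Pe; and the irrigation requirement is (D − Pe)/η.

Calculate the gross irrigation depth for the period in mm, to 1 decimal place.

ET₀ = 0.30 × (0.46 × 27.5 + 8.13) = 0.30 × 20.780 = 6.2340 mm/d
ETc = Kc × ET₀ = 1.19 × 6.2340 = 7.4185 mm/d
Crop demand D = ETc × 14 d = 7.4185 × 14 = 103.859 mm
Pe = 0.58 × 26.6 = 15.428 mm
D − Pe = 103.859 − 15.428 = 88.431 mm
Gross irrigation = 88.431 / 0.67 = 131.987 mm

132.0 mm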